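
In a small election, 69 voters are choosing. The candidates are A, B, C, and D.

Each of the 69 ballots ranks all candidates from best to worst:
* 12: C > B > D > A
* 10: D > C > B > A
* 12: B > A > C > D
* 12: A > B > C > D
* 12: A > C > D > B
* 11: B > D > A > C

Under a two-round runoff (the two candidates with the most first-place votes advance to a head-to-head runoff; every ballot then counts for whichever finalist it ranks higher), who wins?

B

Round 1 first-place votes: A 24, B 23, C 12, D 10. A and B advance.
Runoff: A is ranked above B on 24 ballots, B above A on 45.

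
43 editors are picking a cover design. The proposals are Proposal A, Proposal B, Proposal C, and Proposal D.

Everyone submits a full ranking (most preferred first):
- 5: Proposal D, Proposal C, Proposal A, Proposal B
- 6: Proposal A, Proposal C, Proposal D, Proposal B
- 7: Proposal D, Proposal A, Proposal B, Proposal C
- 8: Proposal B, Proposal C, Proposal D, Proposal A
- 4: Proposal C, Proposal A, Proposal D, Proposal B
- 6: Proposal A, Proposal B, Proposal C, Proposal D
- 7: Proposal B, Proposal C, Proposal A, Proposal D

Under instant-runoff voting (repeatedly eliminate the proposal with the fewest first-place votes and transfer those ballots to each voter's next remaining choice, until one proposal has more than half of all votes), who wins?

Proposal A

Round 1: Proposal A 12, Proposal B 15, Proposal C 4, Proposal D 12. Proposal C eliminated.
Round 2: Proposal A 16, Proposal B 15, Proposal D 12. Proposal D eliminated.
Round 3: Proposal A 28, Proposal B 15. Proposal A has a majority (≥22).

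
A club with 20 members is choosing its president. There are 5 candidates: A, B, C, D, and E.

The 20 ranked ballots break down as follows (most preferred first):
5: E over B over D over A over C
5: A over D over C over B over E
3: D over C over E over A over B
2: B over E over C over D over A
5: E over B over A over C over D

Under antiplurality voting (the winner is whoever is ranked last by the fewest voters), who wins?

A

Last-place votes: A 2, B 3, C 5, D 5, E 5.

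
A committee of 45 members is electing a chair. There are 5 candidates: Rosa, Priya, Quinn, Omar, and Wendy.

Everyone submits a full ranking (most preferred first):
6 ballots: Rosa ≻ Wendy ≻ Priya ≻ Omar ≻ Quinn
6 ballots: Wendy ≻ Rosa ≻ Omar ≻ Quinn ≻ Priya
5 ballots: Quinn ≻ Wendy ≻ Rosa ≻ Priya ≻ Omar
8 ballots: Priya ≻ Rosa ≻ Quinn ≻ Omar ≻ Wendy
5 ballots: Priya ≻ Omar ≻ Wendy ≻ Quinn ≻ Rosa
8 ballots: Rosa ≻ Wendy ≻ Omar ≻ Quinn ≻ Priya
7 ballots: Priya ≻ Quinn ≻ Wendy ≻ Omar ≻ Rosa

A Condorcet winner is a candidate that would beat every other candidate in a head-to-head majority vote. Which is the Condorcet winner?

Wendy

Wendy vs Rosa: 23–22
Wendy vs Priya: 25–20
Wendy vs Quinn: 25–20
Wendy vs Omar: 32–13
Wendy beats every other candidate.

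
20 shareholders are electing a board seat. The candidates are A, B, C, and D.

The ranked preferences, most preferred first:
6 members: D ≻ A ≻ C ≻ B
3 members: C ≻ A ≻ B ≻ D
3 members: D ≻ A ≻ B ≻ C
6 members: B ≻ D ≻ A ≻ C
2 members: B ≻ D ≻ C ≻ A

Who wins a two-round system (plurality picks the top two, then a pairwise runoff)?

Round 1 first-place votes: A 0, B 8, C 3, D 9. D and B advance.
Runoff: D is ranked above B on 9 ballots, B above D on 11.

B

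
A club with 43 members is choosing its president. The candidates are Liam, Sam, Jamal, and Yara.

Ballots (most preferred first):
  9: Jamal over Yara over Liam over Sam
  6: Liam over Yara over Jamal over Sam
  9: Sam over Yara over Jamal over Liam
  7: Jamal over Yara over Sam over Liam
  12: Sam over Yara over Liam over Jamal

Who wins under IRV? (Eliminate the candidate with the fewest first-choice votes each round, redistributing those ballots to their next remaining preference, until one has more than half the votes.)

Round 1: Liam 6, Sam 21, Jamal 16, Yara 0. Yara eliminated.
Round 2: Liam 6, Sam 21, Jamal 16. Liam eliminated.
Round 3: Sam 21, Jamal 22. Jamal has a majority (≥22).

Jamal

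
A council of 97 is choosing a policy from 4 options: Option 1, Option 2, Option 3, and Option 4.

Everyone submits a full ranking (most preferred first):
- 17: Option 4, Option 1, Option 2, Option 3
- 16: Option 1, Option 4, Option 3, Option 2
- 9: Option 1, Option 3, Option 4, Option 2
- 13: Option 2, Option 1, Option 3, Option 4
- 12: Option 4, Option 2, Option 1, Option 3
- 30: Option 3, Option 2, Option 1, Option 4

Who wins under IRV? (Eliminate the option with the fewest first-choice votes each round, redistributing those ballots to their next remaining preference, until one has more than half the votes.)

Option 1

Round 1: Option 1 25, Option 2 13, Option 3 30, Option 4 29. Option 2 eliminated.
Round 2: Option 1 38, Option 3 30, Option 4 29. Option 4 eliminated.
Round 3: Option 1 67, Option 3 30. Option 1 has a majority (≥49).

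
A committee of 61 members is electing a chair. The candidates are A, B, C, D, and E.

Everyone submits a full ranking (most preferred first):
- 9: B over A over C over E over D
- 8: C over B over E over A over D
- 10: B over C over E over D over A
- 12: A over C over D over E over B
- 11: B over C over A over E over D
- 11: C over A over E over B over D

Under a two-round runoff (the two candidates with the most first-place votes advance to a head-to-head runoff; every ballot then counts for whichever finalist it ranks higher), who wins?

Round 1 first-place votes: A 12, B 30, C 19, D 0, E 0. B and C advance.
Runoff: B is ranked above C on 30 ballots, C above B on 31.

C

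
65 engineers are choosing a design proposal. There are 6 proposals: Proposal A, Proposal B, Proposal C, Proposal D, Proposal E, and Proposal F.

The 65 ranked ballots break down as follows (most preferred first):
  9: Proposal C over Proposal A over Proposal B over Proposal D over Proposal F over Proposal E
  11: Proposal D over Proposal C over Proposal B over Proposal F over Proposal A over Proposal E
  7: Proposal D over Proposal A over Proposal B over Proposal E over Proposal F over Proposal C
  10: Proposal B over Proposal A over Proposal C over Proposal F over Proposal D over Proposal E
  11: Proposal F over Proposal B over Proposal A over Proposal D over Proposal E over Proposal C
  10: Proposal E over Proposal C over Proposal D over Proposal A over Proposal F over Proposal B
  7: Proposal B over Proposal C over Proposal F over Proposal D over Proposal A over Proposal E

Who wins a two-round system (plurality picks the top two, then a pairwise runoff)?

Proposal B

Round 1 first-place votes: Proposal A 0, Proposal B 17, Proposal C 9, Proposal D 18, Proposal E 10, Proposal F 11. Proposal D and Proposal B advance.
Runoff: Proposal D is ranked above Proposal B on 28 ballots, Proposal B above Proposal D on 37.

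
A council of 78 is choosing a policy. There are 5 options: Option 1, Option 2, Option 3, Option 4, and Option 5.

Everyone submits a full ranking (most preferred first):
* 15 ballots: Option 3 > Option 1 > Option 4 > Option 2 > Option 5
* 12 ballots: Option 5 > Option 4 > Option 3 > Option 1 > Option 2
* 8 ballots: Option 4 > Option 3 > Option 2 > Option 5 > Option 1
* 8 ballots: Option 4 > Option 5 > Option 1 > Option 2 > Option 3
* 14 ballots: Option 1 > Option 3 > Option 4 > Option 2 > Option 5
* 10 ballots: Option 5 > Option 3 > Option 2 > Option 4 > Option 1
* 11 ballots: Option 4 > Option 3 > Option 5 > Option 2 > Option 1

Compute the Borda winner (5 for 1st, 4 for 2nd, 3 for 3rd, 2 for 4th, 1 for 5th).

Option 3

Option 1: 15×4 + 12×2 + 8×1 + 8×3 + 14×5 + 10×1 + 11×1 = 207
Option 2: 15×2 + 12×1 + 8×3 + 8×2 + 14×2 + 10×3 + 11×2 = 162
Option 3: 15×5 + 12×3 + 8×4 + 8×1 + 14×4 + 10×4 + 11×4 = 291
Option 4: 15×3 + 12×4 + 8×5 + 8×5 + 14×3 + 10×2 + 11×5 = 290
Option 5: 15×1 + 12×5 + 8×2 + 8×4 + 14×1 + 10×5 + 11×3 = 220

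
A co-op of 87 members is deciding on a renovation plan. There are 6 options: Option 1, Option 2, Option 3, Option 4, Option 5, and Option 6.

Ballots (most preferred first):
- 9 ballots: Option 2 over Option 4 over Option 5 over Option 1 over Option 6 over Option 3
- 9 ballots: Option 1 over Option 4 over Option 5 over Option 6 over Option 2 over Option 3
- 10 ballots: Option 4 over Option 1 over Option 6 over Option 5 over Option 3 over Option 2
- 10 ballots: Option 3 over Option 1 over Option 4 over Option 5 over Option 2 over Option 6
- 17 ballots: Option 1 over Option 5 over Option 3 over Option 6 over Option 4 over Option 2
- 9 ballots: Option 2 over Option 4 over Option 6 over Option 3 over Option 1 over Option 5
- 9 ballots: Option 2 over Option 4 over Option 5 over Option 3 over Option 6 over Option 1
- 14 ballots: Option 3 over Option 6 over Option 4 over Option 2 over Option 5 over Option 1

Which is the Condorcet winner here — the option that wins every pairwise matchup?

Option 4

Option 4 vs Option 1: 51–36
Option 4 vs Option 2: 60–27
Option 4 vs Option 3: 46–41
Option 4 vs Option 5: 70–17
Option 4 vs Option 6: 56–31
Option 4 beats every other option.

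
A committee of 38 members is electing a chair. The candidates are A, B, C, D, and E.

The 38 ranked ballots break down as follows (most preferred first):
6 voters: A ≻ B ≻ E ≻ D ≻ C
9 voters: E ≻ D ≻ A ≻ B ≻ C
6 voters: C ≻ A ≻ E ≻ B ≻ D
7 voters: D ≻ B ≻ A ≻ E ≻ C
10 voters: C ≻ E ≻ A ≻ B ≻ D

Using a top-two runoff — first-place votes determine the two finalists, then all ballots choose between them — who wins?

E

Round 1 first-place votes: A 6, B 0, C 16, D 7, E 9. C and E advance.
Runoff: C is ranked above E on 16 ballots, E above C on 22.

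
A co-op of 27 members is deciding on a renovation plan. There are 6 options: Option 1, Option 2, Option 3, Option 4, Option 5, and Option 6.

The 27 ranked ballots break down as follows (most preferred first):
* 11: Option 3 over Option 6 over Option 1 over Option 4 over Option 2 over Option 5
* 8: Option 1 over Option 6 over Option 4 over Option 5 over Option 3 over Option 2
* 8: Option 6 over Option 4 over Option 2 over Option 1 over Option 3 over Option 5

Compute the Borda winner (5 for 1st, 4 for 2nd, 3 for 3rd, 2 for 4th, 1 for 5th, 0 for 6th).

Option 1: 11×3 + 8×5 + 8×2 = 89
Option 2: 11×1 + 8×0 + 8×3 = 35
Option 3: 11×5 + 8×1 + 8×1 = 71
Option 4: 11×2 + 8×3 + 8×4 = 78
Option 5: 11×0 + 8×2 + 8×0 = 16
Option 6: 11×4 + 8×4 + 8×5 = 116

Option 6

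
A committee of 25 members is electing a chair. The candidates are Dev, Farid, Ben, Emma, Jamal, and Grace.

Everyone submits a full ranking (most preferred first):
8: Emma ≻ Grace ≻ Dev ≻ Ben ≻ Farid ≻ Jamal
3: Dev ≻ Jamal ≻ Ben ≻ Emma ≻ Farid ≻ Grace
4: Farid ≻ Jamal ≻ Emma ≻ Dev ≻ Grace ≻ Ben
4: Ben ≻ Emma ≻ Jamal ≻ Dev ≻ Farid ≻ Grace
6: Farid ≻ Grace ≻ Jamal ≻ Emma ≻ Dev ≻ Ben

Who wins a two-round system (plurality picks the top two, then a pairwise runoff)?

Emma

Round 1 first-place votes: Dev 3, Farid 10, Ben 4, Emma 8, Jamal 0, Grace 0. Farid and Emma advance.
Runoff: Farid is ranked above Emma on 10 ballots, Emma above Farid on 15.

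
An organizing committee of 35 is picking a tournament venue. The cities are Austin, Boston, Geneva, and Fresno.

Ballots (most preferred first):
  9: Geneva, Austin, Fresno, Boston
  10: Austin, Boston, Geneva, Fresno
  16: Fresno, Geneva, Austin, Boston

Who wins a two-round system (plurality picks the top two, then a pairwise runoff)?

Round 1 first-place votes: Austin 10, Boston 0, Geneva 9, Fresno 16. Fresno and Austin advance.
Runoff: Fresno is ranked above Austin on 16 ballots, Austin above Fresno on 19.

Austin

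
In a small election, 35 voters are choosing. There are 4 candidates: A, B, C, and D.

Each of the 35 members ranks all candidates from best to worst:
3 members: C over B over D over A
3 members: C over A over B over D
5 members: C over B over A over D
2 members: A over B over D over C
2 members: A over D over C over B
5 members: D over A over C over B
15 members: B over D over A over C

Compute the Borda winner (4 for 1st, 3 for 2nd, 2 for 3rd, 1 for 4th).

A: 3×1 + 3×3 + 5×2 + 2×4 + 2×4 + 5×3 + 15×2 = 83
B: 3×3 + 3×2 + 5×3 + 2×3 + 2×1 + 5×1 + 15×4 = 103
C: 3×4 + 3×4 + 5×4 + 2×1 + 2×2 + 5×2 + 15×1 = 75
D: 3×2 + 3×1 + 5×1 + 2×2 + 2×3 + 5×4 + 15×3 = 89

B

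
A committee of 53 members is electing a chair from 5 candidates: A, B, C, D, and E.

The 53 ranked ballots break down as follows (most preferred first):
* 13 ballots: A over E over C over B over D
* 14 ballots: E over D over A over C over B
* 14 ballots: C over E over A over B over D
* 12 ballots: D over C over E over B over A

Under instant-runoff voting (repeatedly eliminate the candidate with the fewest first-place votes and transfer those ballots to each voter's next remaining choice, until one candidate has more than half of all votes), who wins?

E

Round 1: A 13, B 0, C 14, D 12, E 14. B eliminated.
Round 2: A 13, C 14, D 12, E 14. D eliminated.
Round 3: A 13, C 26, E 14. A eliminated.
Round 4: C 26, E 27. E has a majority (≥27).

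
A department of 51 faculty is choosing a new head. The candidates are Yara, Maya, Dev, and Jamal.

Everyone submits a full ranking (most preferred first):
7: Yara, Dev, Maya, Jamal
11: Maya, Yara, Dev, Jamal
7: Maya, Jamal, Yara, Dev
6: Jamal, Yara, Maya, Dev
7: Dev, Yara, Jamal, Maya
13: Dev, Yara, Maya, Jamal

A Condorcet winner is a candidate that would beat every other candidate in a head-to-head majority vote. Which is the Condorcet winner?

Yara vs Maya: 33–18
Yara vs Dev: 31–20
Yara vs Jamal: 38–13
Yara beats every other candidate.

Yara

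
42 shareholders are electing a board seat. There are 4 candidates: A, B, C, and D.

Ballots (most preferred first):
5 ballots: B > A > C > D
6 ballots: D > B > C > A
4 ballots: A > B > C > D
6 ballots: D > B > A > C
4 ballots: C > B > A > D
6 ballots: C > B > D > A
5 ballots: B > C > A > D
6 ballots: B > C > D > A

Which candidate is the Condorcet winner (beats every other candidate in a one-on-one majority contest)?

B

B vs A: 38–4
B vs C: 32–10
B vs D: 30–12
B beats every other candidate.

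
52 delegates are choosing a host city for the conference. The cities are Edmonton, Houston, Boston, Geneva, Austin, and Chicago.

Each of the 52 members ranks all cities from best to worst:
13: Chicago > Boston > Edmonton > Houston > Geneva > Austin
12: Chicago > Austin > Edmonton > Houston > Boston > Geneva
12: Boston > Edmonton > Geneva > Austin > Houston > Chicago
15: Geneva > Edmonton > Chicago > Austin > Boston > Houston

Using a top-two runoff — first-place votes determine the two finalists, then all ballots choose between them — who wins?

Round 1 first-place votes: Edmonton 0, Houston 0, Boston 12, Geneva 15, Austin 0, Chicago 25. Chicago and Geneva advance.
Runoff: Chicago is ranked above Geneva on 25 ballots, Geneva above Chicago on 27.

Geneva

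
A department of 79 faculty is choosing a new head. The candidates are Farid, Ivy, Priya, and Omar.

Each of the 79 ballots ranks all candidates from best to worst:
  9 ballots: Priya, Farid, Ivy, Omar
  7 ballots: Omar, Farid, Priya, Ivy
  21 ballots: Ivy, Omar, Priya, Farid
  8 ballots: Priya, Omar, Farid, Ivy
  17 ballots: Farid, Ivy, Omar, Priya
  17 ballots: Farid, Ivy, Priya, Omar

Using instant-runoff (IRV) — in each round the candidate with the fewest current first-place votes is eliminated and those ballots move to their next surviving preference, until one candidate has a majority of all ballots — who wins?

Round 1: Farid 34, Ivy 21, Priya 17, Omar 7. Omar eliminated.
Round 2: Farid 41, Ivy 21, Priya 17. Farid has a majority (≥40).

Farid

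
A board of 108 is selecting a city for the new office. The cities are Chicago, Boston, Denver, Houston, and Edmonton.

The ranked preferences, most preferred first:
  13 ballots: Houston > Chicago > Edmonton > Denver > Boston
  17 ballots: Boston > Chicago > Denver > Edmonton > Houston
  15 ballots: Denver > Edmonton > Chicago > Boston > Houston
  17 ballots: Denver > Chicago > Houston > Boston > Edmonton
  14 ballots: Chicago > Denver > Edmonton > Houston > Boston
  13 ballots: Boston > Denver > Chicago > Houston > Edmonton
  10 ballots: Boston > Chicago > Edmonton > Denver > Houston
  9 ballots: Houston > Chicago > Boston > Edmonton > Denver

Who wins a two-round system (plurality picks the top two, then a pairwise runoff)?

Denver

Round 1 first-place votes: Chicago 14, Boston 40, Denver 32, Houston 22, Edmonton 0. Boston and Denver advance.
Runoff: Boston is ranked above Denver on 49 ballots, Denver above Boston on 59.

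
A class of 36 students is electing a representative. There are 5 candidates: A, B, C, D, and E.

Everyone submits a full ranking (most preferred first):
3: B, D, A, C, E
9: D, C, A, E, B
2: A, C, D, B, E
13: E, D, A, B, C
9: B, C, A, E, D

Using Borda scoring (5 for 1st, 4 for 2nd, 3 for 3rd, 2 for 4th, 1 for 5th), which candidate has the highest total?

D

A: 3×3 + 9×3 + 2×5 + 13×3 + 9×3 = 112
B: 3×5 + 9×1 + 2×2 + 13×2 + 9×5 = 99
C: 3×2 + 9×4 + 2×4 + 13×1 + 9×4 = 99
D: 3×4 + 9×5 + 2×3 + 13×4 + 9×1 = 124
E: 3×1 + 9×2 + 2×1 + 13×5 + 9×2 = 106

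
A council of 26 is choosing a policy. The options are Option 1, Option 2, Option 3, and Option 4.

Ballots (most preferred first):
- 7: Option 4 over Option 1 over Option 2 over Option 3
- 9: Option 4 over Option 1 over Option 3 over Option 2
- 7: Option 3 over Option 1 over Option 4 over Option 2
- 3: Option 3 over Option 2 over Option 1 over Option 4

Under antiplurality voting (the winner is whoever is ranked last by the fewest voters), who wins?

Last-place votes: Option 1 0, Option 2 16, Option 3 7, Option 4 3.

Option 1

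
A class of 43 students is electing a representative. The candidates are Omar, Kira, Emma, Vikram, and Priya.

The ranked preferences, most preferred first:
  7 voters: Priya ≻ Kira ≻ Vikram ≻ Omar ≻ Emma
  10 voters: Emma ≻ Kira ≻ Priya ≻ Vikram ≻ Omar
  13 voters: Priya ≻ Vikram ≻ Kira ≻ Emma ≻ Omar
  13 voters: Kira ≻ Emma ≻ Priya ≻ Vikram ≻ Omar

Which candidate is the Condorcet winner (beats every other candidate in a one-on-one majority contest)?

Kira

Kira vs Omar: 43–0
Kira vs Emma: 33–10
Kira vs Vikram: 30–13
Kira vs Priya: 23–20
Kira beats every other candidate.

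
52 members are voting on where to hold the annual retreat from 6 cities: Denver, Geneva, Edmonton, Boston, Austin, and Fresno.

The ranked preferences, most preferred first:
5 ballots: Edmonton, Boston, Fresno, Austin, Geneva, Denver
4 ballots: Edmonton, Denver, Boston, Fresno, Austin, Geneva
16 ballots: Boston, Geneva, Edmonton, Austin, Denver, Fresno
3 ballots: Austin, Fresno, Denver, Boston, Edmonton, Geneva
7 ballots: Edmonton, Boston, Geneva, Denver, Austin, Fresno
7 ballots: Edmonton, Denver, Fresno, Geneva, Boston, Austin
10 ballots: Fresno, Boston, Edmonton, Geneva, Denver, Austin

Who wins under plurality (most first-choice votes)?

Edmonton

First-place votes: Denver 0, Geneva 0, Edmonton 23, Boston 16, Austin 3, Fresno 10.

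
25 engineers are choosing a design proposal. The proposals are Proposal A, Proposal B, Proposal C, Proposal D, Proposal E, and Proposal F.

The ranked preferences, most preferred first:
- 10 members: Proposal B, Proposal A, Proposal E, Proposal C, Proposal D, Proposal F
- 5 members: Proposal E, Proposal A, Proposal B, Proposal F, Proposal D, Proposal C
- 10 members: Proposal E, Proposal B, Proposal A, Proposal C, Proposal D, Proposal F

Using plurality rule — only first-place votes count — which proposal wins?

Proposal E

First-place votes: Proposal A 0, Proposal B 10, Proposal C 0, Proposal D 0, Proposal E 15, Proposal F 0.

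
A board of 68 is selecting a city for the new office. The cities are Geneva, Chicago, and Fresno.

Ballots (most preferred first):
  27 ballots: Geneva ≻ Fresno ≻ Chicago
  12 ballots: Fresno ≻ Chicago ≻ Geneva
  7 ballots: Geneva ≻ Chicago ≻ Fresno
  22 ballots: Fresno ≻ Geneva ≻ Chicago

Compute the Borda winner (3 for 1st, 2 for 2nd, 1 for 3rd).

Fresno

Geneva: 27×3 + 12×1 + 7×3 + 22×2 = 158
Chicago: 27×1 + 12×2 + 7×2 + 22×1 = 87
Fresno: 27×2 + 12×3 + 7×1 + 22×3 = 163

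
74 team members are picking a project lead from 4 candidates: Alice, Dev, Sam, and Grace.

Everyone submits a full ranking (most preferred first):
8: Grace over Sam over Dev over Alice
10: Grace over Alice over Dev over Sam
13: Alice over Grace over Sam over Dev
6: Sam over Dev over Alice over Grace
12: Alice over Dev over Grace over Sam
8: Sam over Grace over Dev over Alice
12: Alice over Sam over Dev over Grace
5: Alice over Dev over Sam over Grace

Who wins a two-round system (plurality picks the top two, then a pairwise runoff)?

Round 1 first-place votes: Alice 42, Dev 0, Sam 14, Grace 18. Alice and Grace advance.
Runoff: Alice is ranked above Grace on 48 ballots, Grace above Alice on 26.

Alice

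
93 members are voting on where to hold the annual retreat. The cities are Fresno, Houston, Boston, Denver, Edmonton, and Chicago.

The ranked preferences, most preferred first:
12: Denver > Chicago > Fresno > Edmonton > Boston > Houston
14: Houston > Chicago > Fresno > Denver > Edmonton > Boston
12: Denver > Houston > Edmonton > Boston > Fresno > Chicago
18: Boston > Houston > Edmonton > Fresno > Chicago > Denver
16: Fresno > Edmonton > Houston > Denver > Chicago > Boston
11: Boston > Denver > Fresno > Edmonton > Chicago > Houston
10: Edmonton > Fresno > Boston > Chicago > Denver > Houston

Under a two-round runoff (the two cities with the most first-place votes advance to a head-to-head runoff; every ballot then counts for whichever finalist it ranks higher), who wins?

Denver

Round 1 first-place votes: Fresno 16, Houston 14, Boston 29, Denver 24, Edmonton 10, Chicago 0. Boston and Denver advance.
Runoff: Boston is ranked above Denver on 39 ballots, Denver above Boston on 54.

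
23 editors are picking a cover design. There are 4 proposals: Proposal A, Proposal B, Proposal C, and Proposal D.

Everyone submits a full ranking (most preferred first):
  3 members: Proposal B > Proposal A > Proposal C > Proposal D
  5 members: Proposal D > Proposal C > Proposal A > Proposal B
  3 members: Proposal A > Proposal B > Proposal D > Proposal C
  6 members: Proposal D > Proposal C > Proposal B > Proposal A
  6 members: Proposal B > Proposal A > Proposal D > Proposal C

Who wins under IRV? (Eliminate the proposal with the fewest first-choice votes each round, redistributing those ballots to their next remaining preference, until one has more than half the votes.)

Round 1: Proposal A 3, Proposal B 9, Proposal C 0, Proposal D 11. Proposal C eliminated.
Round 2: Proposal A 3, Proposal B 9, Proposal D 11. Proposal A eliminated.
Round 3: Proposal B 12, Proposal D 11. Proposal B has a majority (≥12).

Proposal B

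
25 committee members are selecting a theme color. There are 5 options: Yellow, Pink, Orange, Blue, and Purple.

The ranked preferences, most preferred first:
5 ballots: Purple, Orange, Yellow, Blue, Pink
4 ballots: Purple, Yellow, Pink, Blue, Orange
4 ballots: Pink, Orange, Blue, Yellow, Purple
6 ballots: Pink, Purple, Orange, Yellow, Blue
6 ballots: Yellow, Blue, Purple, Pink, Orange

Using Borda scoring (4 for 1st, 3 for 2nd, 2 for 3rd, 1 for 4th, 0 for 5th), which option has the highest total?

Yellow: 5×2 + 4×3 + 4×1 + 6×1 + 6×4 = 56
Pink: 5×0 + 4×2 + 4×4 + 6×4 + 6×1 = 54
Orange: 5×3 + 4×0 + 4×3 + 6×2 + 6×0 = 39
Blue: 5×1 + 4×1 + 4×2 + 6×0 + 6×3 = 35
Purple: 5×4 + 4×4 + 4×0 + 6×3 + 6×2 = 66

Purple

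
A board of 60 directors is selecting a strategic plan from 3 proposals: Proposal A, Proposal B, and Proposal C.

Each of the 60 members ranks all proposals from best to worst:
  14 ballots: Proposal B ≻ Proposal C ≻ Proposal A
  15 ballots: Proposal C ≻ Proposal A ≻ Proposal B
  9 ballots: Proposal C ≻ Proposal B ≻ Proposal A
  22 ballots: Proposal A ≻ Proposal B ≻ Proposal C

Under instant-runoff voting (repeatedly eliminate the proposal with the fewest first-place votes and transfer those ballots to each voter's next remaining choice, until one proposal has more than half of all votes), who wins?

Proposal C

Round 1: Proposal A 22, Proposal B 14, Proposal C 24. Proposal B eliminated.
Round 2: Proposal A 22, Proposal C 38. Proposal C has a majority (≥31).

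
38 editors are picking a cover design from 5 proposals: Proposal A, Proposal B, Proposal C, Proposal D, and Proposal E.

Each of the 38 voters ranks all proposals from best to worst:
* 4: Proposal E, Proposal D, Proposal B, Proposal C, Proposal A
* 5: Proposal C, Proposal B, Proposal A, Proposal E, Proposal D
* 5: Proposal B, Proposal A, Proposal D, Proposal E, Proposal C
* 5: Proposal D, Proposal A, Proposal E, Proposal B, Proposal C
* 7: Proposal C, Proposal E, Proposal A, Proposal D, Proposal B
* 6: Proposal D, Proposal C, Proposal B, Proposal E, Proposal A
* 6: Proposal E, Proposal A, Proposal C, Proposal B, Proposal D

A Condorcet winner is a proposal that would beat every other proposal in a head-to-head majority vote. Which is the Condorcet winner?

Proposal E

Proposal E vs Proposal A: 23–15
Proposal E vs Proposal B: 22–16
Proposal E vs Proposal C: 20–18
Proposal E vs Proposal D: 22–16
Proposal E beats every other proposal.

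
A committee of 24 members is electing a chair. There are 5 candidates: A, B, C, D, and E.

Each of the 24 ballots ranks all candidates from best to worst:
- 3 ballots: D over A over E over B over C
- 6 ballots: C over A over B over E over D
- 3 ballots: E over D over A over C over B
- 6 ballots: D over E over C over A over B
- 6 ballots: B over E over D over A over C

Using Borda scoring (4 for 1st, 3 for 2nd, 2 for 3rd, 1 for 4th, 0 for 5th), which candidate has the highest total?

E

A: 3×3 + 6×3 + 3×2 + 6×1 + 6×1 = 45
B: 3×1 + 6×2 + 3×0 + 6×0 + 6×4 = 39
C: 3×0 + 6×4 + 3×1 + 6×2 + 6×0 = 39
D: 3×4 + 6×0 + 3×3 + 6×4 + 6×2 = 57
E: 3×2 + 6×1 + 3×4 + 6×3 + 6×3 = 60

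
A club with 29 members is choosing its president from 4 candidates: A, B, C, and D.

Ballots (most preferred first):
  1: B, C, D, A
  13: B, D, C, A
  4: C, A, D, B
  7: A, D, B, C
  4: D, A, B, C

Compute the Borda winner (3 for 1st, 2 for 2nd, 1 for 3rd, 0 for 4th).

A: 1×0 + 13×0 + 4×2 + 7×3 + 4×2 = 37
B: 1×3 + 13×3 + 4×0 + 7×1 + 4×1 = 53
C: 1×2 + 13×1 + 4×3 + 7×0 + 4×0 = 27
D: 1×1 + 13×2 + 4×1 + 7×2 + 4×3 = 57

D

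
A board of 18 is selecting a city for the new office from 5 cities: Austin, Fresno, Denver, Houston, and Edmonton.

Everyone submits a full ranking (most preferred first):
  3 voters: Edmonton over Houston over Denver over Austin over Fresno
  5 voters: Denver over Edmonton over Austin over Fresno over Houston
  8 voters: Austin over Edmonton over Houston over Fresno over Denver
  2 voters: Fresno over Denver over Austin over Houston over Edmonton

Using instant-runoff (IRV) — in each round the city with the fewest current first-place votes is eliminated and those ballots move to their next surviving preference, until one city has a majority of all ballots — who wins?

Round 1: Austin 8, Fresno 2, Denver 5, Houston 0, Edmonton 3. Houston eliminated.
Round 2: Austin 8, Fresno 2, Denver 5, Edmonton 3. Fresno eliminated.
Round 3: Austin 8, Denver 7, Edmonton 3. Edmonton eliminated.
Round 4: Austin 8, Denver 10. Denver has a majority (≥10).

Denver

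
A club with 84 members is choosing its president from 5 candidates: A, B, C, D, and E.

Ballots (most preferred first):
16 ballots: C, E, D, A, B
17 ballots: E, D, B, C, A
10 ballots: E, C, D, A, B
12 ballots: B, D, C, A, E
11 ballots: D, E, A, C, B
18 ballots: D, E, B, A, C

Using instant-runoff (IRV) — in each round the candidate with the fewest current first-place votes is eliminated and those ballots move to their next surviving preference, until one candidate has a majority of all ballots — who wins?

E

Round 1: A 0, B 12, C 16, D 29, E 27. A eliminated.
Round 2: B 12, C 16, D 29, E 27. B eliminated.
Round 3: C 16, D 41, E 27. C eliminated.
Round 4: D 41, E 43. E has a majority (≥43).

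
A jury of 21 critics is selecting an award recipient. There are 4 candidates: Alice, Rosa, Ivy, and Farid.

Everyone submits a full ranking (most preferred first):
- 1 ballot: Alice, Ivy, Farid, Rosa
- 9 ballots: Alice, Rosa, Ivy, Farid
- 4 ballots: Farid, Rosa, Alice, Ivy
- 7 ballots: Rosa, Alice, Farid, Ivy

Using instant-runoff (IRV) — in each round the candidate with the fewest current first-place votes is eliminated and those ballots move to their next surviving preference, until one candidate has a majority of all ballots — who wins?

Round 1: Alice 10, Rosa 7, Ivy 0, Farid 4. Ivy eliminated.
Round 2: Alice 10, Rosa 7, Farid 4. Farid eliminated.
Round 3: Alice 10, Rosa 11. Rosa has a majority (≥11).

Rosa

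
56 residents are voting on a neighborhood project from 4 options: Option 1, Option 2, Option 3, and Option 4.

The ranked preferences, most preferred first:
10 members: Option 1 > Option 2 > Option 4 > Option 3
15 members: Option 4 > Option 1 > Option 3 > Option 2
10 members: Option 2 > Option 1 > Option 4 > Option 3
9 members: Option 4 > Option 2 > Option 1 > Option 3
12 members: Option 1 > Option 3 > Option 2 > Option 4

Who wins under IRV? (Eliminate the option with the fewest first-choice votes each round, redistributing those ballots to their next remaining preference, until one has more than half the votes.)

Round 1: Option 1 22, Option 2 10, Option 3 0, Option 4 24. Option 3 eliminated.
Round 2: Option 1 22, Option 2 10, Option 4 24. Option 2 eliminated.
Round 3: Option 1 32, Option 4 24. Option 1 has a majority (≥29).

Option 1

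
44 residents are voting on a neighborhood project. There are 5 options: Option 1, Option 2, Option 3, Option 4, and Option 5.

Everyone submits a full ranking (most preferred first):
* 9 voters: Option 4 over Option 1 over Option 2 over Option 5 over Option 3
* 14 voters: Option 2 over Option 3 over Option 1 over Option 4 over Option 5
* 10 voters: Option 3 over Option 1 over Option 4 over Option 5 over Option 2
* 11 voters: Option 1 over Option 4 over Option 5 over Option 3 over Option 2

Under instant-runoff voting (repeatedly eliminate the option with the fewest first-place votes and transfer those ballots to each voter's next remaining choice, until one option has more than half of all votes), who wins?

Option 1

Round 1: Option 1 11, Option 2 14, Option 3 10, Option 4 9, Option 5 0. Option 5 eliminated.
Round 2: Option 1 11, Option 2 14, Option 3 10, Option 4 9. Option 4 eliminated.
Round 3: Option 1 20, Option 2 14, Option 3 10. Option 3 eliminated.
Round 4: Option 1 30, Option 2 14. Option 1 has a majority (≥23).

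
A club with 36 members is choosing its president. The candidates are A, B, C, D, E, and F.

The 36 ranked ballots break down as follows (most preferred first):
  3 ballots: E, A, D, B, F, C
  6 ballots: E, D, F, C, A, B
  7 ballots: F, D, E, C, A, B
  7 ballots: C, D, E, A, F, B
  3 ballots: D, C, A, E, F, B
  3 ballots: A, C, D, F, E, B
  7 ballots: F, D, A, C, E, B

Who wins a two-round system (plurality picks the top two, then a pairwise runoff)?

E

Round 1 first-place votes: A 3, B 0, C 7, D 3, E 9, F 14. F and E advance.
Runoff: F is ranked above E on 17 ballots, E above F on 19.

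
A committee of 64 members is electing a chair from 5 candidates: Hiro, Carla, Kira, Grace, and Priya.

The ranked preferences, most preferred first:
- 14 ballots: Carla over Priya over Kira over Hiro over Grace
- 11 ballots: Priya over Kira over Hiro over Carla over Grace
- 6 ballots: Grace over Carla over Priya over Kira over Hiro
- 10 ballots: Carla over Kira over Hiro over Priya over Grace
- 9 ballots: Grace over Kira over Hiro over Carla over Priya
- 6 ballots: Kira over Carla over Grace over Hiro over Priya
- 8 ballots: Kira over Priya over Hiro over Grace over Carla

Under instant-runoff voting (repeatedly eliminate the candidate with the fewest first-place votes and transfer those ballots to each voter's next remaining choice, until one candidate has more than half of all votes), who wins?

Round 1: Hiro 0, Carla 24, Kira 14, Grace 15, Priya 11. Hiro eliminated.
Round 2: Carla 24, Kira 14, Grace 15, Priya 11. Priya eliminated.
Round 3: Carla 24, Kira 25, Grace 15. Grace eliminated.
Round 4: Carla 30, Kira 34. Kira has a majority (≥33).

Kira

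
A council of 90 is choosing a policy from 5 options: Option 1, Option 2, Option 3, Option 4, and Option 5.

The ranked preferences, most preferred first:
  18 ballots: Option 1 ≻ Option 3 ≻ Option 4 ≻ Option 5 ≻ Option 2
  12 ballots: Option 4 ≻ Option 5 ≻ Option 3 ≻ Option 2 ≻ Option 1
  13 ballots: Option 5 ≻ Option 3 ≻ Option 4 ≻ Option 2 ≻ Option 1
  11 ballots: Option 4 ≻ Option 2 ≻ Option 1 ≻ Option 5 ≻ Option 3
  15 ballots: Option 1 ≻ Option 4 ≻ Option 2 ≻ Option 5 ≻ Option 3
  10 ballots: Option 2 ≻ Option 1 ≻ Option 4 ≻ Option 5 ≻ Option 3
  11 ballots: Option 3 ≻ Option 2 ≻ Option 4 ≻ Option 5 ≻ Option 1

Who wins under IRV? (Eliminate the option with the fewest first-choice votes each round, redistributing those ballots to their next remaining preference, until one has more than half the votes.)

Option 4

Round 1: Option 1 33, Option 2 10, Option 3 11, Option 4 23, Option 5 13. Option 2 eliminated.
Round 2: Option 1 43, Option 3 11, Option 4 23, Option 5 13. Option 3 eliminated.
Round 3: Option 1 43, Option 4 34, Option 5 13. Option 5 eliminated.
Round 4: Option 1 43, Option 4 47. Option 4 has a majority (≥46).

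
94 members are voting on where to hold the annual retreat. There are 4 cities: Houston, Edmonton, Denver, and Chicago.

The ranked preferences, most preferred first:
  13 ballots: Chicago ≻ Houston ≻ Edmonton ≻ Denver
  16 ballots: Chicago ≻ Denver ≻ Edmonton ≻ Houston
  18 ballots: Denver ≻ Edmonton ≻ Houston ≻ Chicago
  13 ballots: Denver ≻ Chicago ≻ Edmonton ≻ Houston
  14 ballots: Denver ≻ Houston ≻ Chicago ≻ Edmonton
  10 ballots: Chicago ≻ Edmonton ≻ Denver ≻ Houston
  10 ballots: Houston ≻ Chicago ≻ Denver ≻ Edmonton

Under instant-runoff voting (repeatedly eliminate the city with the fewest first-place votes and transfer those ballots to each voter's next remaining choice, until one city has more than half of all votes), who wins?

Chicago

Round 1: Houston 10, Edmonton 0, Denver 45, Chicago 39. Edmonton eliminated.
Round 2: Houston 10, Denver 45, Chicago 39. Houston eliminated.
Round 3: Denver 45, Chicago 49. Chicago has a majority (≥48).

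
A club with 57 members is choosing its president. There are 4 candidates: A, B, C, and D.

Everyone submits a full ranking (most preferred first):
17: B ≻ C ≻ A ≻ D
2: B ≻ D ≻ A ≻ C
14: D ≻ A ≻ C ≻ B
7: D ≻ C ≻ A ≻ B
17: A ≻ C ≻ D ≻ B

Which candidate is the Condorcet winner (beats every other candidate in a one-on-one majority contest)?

A

A vs B: 38–19
A vs C: 33–24
A vs D: 34–23
A beats every other candidate.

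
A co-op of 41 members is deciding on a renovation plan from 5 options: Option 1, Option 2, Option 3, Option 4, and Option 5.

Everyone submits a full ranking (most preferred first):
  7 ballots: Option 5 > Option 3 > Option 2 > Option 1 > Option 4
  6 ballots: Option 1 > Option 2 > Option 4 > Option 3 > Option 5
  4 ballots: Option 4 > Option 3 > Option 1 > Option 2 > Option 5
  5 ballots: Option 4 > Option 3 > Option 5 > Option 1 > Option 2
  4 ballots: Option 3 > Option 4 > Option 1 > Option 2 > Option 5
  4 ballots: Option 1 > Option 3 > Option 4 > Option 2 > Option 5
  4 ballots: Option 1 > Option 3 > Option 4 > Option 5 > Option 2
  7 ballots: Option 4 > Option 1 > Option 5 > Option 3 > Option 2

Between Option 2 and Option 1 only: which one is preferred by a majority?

Option 2 is ranked above Option 1 on 7 ballots; Option 1 above Option 2 on 34.

Option 1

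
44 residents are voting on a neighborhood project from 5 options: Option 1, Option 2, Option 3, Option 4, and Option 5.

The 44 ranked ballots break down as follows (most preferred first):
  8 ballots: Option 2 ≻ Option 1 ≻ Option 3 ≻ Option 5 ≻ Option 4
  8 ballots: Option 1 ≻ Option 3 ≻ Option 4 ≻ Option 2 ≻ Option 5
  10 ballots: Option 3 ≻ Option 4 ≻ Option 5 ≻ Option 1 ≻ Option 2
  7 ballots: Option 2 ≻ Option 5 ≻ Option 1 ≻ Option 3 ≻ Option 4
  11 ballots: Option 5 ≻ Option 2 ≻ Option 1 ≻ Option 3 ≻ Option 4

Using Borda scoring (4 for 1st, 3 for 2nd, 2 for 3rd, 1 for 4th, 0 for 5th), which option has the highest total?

Option 1

Option 1: 8×3 + 8×4 + 10×1 + 7×2 + 11×2 = 102
Option 2: 8×4 + 8×1 + 10×0 + 7×4 + 11×3 = 101
Option 3: 8×2 + 8×3 + 10×4 + 7×1 + 11×1 = 98
Option 4: 8×0 + 8×2 + 10×3 + 7×0 + 11×0 = 46
Option 5: 8×1 + 8×0 + 10×2 + 7×3 + 11×4 = 93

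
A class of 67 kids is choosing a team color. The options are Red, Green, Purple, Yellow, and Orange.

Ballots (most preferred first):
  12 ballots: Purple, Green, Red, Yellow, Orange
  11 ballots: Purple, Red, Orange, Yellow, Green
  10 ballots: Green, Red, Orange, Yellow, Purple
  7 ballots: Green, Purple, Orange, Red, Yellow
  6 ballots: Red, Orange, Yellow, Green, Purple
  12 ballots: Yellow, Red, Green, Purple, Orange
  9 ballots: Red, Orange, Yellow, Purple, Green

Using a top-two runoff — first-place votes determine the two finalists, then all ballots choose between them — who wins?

Round 1 first-place votes: Red 15, Green 17, Purple 23, Yellow 12, Orange 0. Purple and Green advance.
Runoff: Purple is ranked above Green on 32 ballots, Green above Purple on 35.

Green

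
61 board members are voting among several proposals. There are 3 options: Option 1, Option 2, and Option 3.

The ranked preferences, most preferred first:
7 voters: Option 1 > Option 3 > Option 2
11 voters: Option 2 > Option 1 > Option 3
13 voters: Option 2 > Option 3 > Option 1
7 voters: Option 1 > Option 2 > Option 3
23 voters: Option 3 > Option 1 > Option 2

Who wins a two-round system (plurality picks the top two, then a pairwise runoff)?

Option 2

Round 1 first-place votes: Option 1 14, Option 2 24, Option 3 23. Option 2 and Option 3 advance.
Runoff: Option 2 is ranked above Option 3 on 31 ballots, Option 3 above Option 2 on 30.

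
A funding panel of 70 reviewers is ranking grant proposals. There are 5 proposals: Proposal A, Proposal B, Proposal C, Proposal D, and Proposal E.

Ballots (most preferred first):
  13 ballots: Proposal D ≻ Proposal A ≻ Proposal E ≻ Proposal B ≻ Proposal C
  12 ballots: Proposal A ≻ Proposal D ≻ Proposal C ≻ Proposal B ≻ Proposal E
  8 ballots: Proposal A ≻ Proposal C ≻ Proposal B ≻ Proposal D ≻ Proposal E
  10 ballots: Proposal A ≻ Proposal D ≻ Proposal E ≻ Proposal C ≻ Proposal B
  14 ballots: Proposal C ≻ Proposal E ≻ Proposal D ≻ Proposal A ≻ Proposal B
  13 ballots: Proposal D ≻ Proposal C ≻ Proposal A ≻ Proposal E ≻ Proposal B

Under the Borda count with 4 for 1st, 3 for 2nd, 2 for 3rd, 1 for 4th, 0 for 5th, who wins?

Proposal D

Proposal A: 13×3 + 12×4 + 8×4 + 10×4 + 14×1 + 13×2 = 199
Proposal B: 13×1 + 12×1 + 8×2 + 10×0 + 14×0 + 13×0 = 41
Proposal C: 13×0 + 12×2 + 8×3 + 10×1 + 14×4 + 13×3 = 153
Proposal D: 13×4 + 12×3 + 8×1 + 10×3 + 14×2 + 13×4 = 206
Proposal E: 13×2 + 12×0 + 8×0 + 10×2 + 14×3 + 13×1 = 101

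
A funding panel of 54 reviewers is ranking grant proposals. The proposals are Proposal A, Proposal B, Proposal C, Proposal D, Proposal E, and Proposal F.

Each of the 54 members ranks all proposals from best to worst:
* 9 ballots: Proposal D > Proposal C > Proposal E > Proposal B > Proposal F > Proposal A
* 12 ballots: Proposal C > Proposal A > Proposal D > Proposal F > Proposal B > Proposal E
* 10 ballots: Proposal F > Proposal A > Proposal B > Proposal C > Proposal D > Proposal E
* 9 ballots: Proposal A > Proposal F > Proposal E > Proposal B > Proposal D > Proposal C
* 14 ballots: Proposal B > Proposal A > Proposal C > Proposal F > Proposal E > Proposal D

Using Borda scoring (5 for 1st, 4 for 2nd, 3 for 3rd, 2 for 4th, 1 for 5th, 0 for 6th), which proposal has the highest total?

Proposal A: 9×0 + 12×4 + 10×4 + 9×5 + 14×4 = 189
Proposal B: 9×2 + 12×1 + 10×3 + 9×2 + 14×5 = 148
Proposal C: 9×4 + 12×5 + 10×2 + 9×0 + 14×3 = 158
Proposal D: 9×5 + 12×3 + 10×1 + 9×1 + 14×0 = 100
Proposal E: 9×3 + 12×0 + 10×0 + 9×3 + 14×1 = 68
Proposal F: 9×1 + 12×2 + 10×5 + 9×4 + 14×2 = 147

Proposal A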